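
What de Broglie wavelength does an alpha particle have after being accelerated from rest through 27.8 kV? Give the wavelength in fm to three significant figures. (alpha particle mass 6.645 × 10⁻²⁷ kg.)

KE = 2eV = 2 × 1.602 × 10⁻¹⁹ × 2.780 × 10⁴ = 8.907 × 10⁻¹⁵ J.
p = √(2mKE) = √(2 × 6.645 × 10⁻²⁷ × 8.907 × 10⁻¹⁵) = 1.088 × 10⁻²⁰ kg·m/s.
λ = h/p = 6.626 × 10⁻³⁴ / 1.088 × 10⁻²⁰ = 6.09 × 10⁻¹⁴ m = 60.9 fm.

λ = 60.9 fm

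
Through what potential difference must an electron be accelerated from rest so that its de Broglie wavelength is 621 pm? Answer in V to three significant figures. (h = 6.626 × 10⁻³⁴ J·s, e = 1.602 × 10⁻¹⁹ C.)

V = 3.90 V

p = h/λ = 6.626 × 10⁻³⁴ / 6.210 × 10⁻¹⁰ = 1.067 × 10⁻²⁴ kg·m/s.
KE = p²/(2m) = 6.249 × 10⁻¹⁹ J.
V = KE/e = 6.249 × 10⁻¹⁹ / (1.602 × 10⁻¹⁹) = 3.90 V.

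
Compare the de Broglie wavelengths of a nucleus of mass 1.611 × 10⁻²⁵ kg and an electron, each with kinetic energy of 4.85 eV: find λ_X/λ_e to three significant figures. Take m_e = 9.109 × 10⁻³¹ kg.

λ_X/λ_e = 2.38 × 10⁻³

At fixed KE, p = √(2mKE) so λ = h/p ∝ 1/√m.
λ_X/λ_e = √(m_e/m_X) = √(9.109 × 10⁻³¹/1.611 × 10⁻²⁵) = √(5.654 × 10⁻⁶) = 2.38 × 10⁻³.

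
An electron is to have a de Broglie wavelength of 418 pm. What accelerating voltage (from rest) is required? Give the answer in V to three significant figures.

p = h/λ = 6.626 × 10⁻³⁴ / 4.180 × 10⁻¹⁰ = 1.585 × 10⁻²⁴ kg·m/s.
KE = p²/(2m) = 1.379 × 10⁻¹⁸ J.
V = KE/e = 1.379 × 10⁻¹⁸ / (1.602 × 10⁻¹⁹) = 8.61 V.

V = 8.61 V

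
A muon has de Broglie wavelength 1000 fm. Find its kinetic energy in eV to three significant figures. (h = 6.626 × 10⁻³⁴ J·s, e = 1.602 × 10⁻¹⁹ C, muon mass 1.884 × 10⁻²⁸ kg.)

KE = 7270 eV

p = h/λ = 6.626 × 10⁻³⁴ / 1.000 × 10⁻¹² = 6.626 × 10⁻²² kg·m/s.
KE = p²/(2m) = (6.626 × 10⁻²²)² / (2 × 1.884 × 10⁻²⁸) = 1.165 × 10⁻¹⁵ J = 7270 eV.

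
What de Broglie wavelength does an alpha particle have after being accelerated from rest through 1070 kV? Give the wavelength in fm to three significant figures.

λ = 9.82 fm

KE = 2eV = 2 × 1.602 × 10⁻¹⁹ × 1.070 × 10⁶ = 3.428 × 10⁻¹³ J.
p = √(2mKE) = √(2 × 6.645 × 10⁻²⁷ × 3.428 × 10⁻¹³) = 6.750 × 10⁻²⁰ kg·m/s.
λ = h/p = 6.626 × 10⁻³⁴ / 6.750 × 10⁻²⁰ = 9.82 × 10⁻¹⁵ m = 9.82 fm.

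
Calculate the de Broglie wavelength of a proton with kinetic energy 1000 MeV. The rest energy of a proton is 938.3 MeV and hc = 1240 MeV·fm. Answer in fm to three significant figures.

Total energy E = KE + m₀c² = 1000 + 938.3 = 1938.3 MeV.
(pc)² = E² − (m₀c²)² = (1938.3)² − (938.3)² = 2.877 × 10⁶ MeV², so pc = 1696 MeV.
λ = hc/(pc) = 1240 MeV·fm / 1696 MeV = 0.731 fm.

λ = 0.731 fm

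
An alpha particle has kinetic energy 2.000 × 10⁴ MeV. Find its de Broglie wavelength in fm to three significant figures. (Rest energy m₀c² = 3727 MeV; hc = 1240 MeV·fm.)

λ = 0.0529 fm

Total energy E = KE + m₀c² = 2.000 × 10⁴ + 3727 = 23727 MeV.
(pc)² = E² − (m₀c²)² = (23727)² − (3727)² = 5.491 × 10⁸ MeV², so pc = 2.343 × 10⁴ MeV.
λ = hc/(pc) = 1240 MeV·fm / 2.343 × 10⁴ MeV = 0.0529 fm.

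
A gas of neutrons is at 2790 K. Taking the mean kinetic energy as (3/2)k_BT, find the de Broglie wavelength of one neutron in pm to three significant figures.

λ = 47.6 pm

KE = (3/2)k_BT = 1.5 × 1.381 × 10⁻²³ × 2790 = 5.779 × 10⁻²⁰ J.
p = √(2mKE) = √(2 × 1.675 × 10⁻²⁷ × 5.779 × 10⁻²⁰) = 1.391 × 10⁻²³ kg·m/s.
λ = h/p = 4.76 × 10⁻¹¹ m = 47.6 pm.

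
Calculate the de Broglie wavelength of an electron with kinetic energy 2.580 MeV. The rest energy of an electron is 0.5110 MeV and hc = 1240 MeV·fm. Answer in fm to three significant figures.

Total energy E = KE + m₀c² = 2.580 + 0.5110 = 3.0910 MeV.
(pc)² = E² − (m₀c²)² = (3.0910)² − (0.5110)² = 9.293 MeV², so pc = 3.048 MeV.
λ = hc/(pc) = 1240 MeV·fm / 3.048 MeV = 407 fm.

λ = 407 fm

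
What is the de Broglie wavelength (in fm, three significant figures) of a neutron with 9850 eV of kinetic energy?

λ = 288 fm

KE = 9850 eV = 1.578 × 10⁻¹⁵ J.
p = √(2mKE) = √(2 × 1.675 × 10⁻²⁷ × 1.578 × 10⁻¹⁵) = 2.299 × 10⁻²¹ kg·m/s.
λ = h/p = 6.626 × 10⁻³⁴ / 2.299 × 10⁻²¹ = 2.88 × 10⁻¹³ m = 288 fm.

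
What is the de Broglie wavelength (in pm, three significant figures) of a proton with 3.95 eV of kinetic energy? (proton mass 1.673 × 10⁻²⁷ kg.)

λ = 14.4 pm

KE = 3.95 eV = 6.328 × 10⁻¹⁹ J.
p = √(2mKE) = √(2 × 1.673 × 10⁻²⁷ × 6.328 × 10⁻¹⁹) = 4.601 × 10⁻²³ kg·m/s.
λ = h/p = 6.626 × 10⁻³⁴ / 4.601 × 10⁻²³ = 1.44 × 10⁻¹¹ m = 14.4 pm.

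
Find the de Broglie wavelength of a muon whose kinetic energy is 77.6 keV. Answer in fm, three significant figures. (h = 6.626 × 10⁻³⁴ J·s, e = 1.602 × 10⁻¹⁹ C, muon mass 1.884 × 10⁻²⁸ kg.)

λ = 306 fm

KE = 77.6 keV = 1.243 × 10⁻¹⁴ J.
p = √(2mKE) = √(2 × 1.884 × 10⁻²⁸ × 1.243 × 10⁻¹⁴) = 2.164 × 10⁻²¹ kg·m/s.
λ = h/p = 6.626 × 10⁻³⁴ / 2.164 × 10⁻²¹ = 3.06 × 10⁻¹³ m = 306 fm.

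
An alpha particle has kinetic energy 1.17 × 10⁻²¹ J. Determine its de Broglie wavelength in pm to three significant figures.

λ = 168 pm

p = √(2mKE) = √(2 × 6.645 × 10⁻²⁷ × 1.170 × 10⁻²¹) = 3.943 × 10⁻²⁴ kg·m/s.
λ = h/p = 6.626 × 10⁻³⁴ / 3.943 × 10⁻²⁴ = 1.68 × 10⁻¹⁰ m = 168 pm.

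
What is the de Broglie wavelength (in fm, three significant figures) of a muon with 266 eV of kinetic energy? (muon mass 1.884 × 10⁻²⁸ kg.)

λ = 5230 fm

KE = 266 eV = 4.261 × 10⁻¹⁷ J.
p = √(2mKE) = √(2 × 1.884 × 10⁻²⁸ × 4.261 × 10⁻¹⁷) = 1.267 × 10⁻²² kg·m/s.
λ = h/p = 6.626 × 10⁻³⁴ / 1.267 × 10⁻²² = 5.23 × 10⁻¹² m = 5230 fm.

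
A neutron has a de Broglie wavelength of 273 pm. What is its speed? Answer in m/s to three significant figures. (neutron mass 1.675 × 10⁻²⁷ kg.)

p = h/λ = 6.626 × 10⁻³⁴ / 2.730 × 10⁻¹⁰ = 2.427 × 10⁻²⁴ kg·m/s.
v = p/m = 2.427 × 10⁻²⁴ / 1.675 × 10⁻²⁷ = 1.45 × 10³ m/s = 1450 m/s.

v = 1450 m/s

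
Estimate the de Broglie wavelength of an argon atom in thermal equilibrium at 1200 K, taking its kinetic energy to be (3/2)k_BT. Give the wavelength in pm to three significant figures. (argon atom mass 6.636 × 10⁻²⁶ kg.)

KE = (3/2)k_BT = 1.5 × 1.381 × 10⁻²³ × 1200 = 2.486 × 10⁻²⁰ J.
p = √(2mKE) = √(2 × 6.636 × 10⁻²⁶ × 2.486 × 10⁻²⁰) = 5.744 × 10⁻²³ kg·m/s.
λ = h/p = 1.15 × 10⁻¹¹ m = 11.5 pm.

λ = 11.5 pm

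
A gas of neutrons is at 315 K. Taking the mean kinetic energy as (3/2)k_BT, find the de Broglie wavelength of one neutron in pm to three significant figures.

KE = (3/2)k_BT = 1.5 × 1.381 × 10⁻²³ × 315 = 6.525 × 10⁻²¹ J.
p = √(2mKE) = √(2 × 1.675 × 10⁻²⁷ × 6.525 × 10⁻²¹) = 4.675 × 10⁻²⁴ kg·m/s.
λ = h/p = 1.42 × 10⁻¹⁰ m = 142 pm.

λ = 142 pm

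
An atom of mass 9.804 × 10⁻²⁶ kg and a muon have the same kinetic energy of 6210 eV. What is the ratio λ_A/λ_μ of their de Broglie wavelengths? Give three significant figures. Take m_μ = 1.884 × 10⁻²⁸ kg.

At fixed KE, p = √(2mKE) so λ = h/p ∝ 1/√m.
λ_A/λ_μ = √(m_μ/m_A) = √(1.884 × 10⁻²⁸/9.804 × 10⁻²⁶) = √(1.922 × 10⁻³) = 0.0438.

λ_A/λ_μ = 0.0438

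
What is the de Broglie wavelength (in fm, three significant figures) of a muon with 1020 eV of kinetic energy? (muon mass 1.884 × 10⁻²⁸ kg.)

KE = 1020 eV = 1.634 × 10⁻¹⁶ J.
p = √(2mKE) = √(2 × 1.884 × 10⁻²⁸ × 1.634 × 10⁻¹⁶) = 2.481 × 10⁻²² kg·m/s.
λ = h/p = 6.626 × 10⁻³⁴ / 2.481 × 10⁻²² = 2.67 × 10⁻¹² m = 2670 fm.

λ = 2670 fm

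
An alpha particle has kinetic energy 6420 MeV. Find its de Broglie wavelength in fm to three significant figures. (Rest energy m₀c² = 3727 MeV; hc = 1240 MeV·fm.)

Total energy E = KE + m₀c² = 6420 + 3727 = 10147 MeV.
(pc)² = E² − (m₀c²)² = (10147)² − (3727)² = 8.907 × 10⁷ MeV², so pc = 9438 MeV.
λ = hc/(pc) = 1240 MeV·fm / 9438 MeV = 0.131 fm.

λ = 0.131 fm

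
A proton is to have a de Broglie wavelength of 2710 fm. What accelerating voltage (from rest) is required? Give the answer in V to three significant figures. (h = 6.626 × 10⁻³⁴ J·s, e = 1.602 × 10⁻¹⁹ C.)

p = h/λ = 6.626 × 10⁻³⁴ / 2.710 × 10⁻¹² = 2.445 × 10⁻²² kg·m/s.
KE = p²/(2m) = 1.787 × 10⁻¹⁷ J.
V = KE/e = 1.787 × 10⁻¹⁷ / (1.602 × 10⁻¹⁹) = 112 V.

V = 112 V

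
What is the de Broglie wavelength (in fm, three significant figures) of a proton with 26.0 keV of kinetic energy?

KE = 26.0 keV = 4.165 × 10⁻¹⁵ J.
p = √(2mKE) = √(2 × 1.673 × 10⁻²⁷ × 4.165 × 10⁻¹⁵) = 3.733 × 10⁻²¹ kg·m/s.
λ = h/p = 6.626 × 10⁻³⁴ / 3.733 × 10⁻²¹ = 1.77 × 10⁻¹³ m = 177 fm.

λ = 177 fm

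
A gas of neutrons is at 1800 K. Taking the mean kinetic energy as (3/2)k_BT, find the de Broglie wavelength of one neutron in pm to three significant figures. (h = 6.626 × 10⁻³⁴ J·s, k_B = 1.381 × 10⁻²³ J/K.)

KE = (3/2)k_BT = 1.5 × 1.381 × 10⁻²³ × 1800 = 3.729 × 10⁻²⁰ J.
p = √(2mKE) = √(2 × 1.675 × 10⁻²⁷ × 3.729 × 10⁻²⁰) = 1.118 × 10⁻²³ kg·m/s.
λ = h/p = 5.93 × 10⁻¹¹ m = 59.3 pm.

λ = 59.3 pm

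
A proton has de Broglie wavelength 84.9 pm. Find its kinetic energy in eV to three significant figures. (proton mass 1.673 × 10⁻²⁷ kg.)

p = h/λ = 6.626 × 10⁻³⁴ / 8.490 × 10⁻¹¹ = 7.804 × 10⁻²⁴ kg·m/s.
KE = p²/(2m) = (7.804 × 10⁻²⁴)² / (2 × 1.673 × 10⁻²⁷) = 1.820 × 10⁻²⁰ J = 0.114 eV.

KE = 0.114 eV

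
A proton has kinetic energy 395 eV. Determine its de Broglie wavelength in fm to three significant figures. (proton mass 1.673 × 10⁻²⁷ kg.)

KE = 395 eV = 6.328 × 10⁻¹⁷ J.
p = √(2mKE) = √(2 × 1.673 × 10⁻²⁷ × 6.328 × 10⁻¹⁷) = 4.601 × 10⁻²² kg·m/s.
λ = h/p = 6.626 × 10⁻³⁴ / 4.601 × 10⁻²² = 1.44 × 10⁻¹² m = 1440 fm.

λ = 1440 fm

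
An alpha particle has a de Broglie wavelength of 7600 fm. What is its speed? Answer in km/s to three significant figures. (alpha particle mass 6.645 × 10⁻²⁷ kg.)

v = 13.1 km/s

p = h/λ = 6.626 × 10⁻³⁴ / 7.600 × 10⁻¹² = 8.718 × 10⁻²³ kg·m/s.
v = p/m = 8.718 × 10⁻²³ / 6.645 × 10⁻²⁷ = 1.31 × 10⁴ m/s = 13.1 km/s.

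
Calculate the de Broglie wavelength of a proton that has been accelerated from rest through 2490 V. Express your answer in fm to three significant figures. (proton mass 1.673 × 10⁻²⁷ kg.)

λ = 574 fm

KE = eV = 1.602 × 10⁻¹⁹ × 2490 = 3.989 × 10⁻¹⁶ J.
p = √(2mKE) = √(2 × 1.673 × 10⁻²⁷ × 3.989 × 10⁻¹⁶) = 1.155 × 10⁻²¹ kg·m/s.
λ = h/p = 6.626 × 10⁻³⁴ / 1.155 × 10⁻²¹ = 5.74 × 10⁻¹³ m = 574 fm.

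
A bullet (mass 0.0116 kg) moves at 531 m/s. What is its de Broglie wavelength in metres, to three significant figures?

p = mv = 0.0116 × 531 = 6.160 kg·m/s.
λ = h/p = 6.626 × 10⁻³⁴ / 6.160 = 1.08 × 10⁻³⁴ m.

λ = 1.08 × 10⁻³⁴ m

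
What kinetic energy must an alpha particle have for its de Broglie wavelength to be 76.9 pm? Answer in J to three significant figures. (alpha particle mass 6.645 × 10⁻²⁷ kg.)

p = h/λ = 6.626 × 10⁻³⁴ / 7.690 × 10⁻¹¹ = 8.616 × 10⁻²⁴ kg·m/s.
KE = p²/(2m) = (8.616 × 10⁻²⁴)² / (2 × 6.645 × 10⁻²⁷) = 5.586 × 10⁻²¹ J = 5.59 × 10⁻²¹ J.

KE = 5.59 × 10⁻²¹ J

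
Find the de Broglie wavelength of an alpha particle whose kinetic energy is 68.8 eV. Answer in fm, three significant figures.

λ = 1730 fm

KE = 68.8 eV = 1.102 × 10⁻¹⁷ J.
p = √(2mKE) = √(2 × 6.645 × 10⁻²⁷ × 1.102 × 10⁻¹⁷) = 3.827 × 10⁻²² kg·m/s.
λ = h/p = 6.626 × 10⁻³⁴ / 3.827 × 10⁻²² = 1.73 × 10⁻¹² m = 1730 fm.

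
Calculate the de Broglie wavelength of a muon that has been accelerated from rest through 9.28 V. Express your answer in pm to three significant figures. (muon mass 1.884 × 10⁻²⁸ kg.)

KE = eV = 1.602 × 10⁻¹⁹ × 9.280 = 1.487 × 10⁻¹⁸ J.
p = √(2mKE) = √(2 × 1.884 × 10⁻²⁸ × 1.487 × 10⁻¹⁸) = 2.367 × 10⁻²³ kg·m/s.
λ = h/p = 6.626 × 10⁻³⁴ / 2.367 × 10⁻²³ = 2.80 × 10⁻¹¹ m = 28.0 pm.

λ = 28.0 pm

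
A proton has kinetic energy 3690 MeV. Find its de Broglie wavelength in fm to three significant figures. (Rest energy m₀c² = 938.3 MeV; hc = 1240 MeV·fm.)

Total energy E = KE + m₀c² = 3690 + 938.3 = 4628.3 MeV.
(pc)² = E² − (m₀c²)² = (4628.3)² − (938.3)² = 2.054 × 10⁷ MeV², so pc = 4532 MeV.
λ = hc/(pc) = 1240 MeV·fm / 4532 MeV = 0.274 fm.

λ = 0.274 fm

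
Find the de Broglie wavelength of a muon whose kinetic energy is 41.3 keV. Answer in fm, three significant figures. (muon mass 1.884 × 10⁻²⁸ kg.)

λ = 420 fm

KE = 41.3 keV = 6.616 × 10⁻¹⁵ J.
p = √(2mKE) = √(2 × 1.884 × 10⁻²⁸ × 6.616 × 10⁻¹⁵) = 1.579 × 10⁻²¹ kg·m/s.
λ = h/p = 6.626 × 10⁻³⁴ / 1.579 × 10⁻²¹ = 4.20 × 10⁻¹³ m = 420 fm.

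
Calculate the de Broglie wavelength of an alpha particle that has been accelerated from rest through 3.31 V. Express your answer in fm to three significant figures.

KE = 2eV = 2 × 1.602 × 10⁻¹⁹ × 3.310 = 1.061 × 10⁻¹⁸ J.
p = √(2mKE) = √(2 × 6.645 × 10⁻²⁷ × 1.061 × 10⁻¹⁸) = 1.187 × 10⁻²² kg·m/s.
λ = h/p = 6.626 × 10⁻³⁴ / 1.187 × 10⁻²² = 5.58 × 10⁻¹² m = 5580 fm.

λ = 5580 fm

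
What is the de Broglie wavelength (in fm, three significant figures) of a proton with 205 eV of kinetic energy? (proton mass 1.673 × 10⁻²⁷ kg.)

KE = 205 eV = 3.284 × 10⁻¹⁷ J.
p = √(2mKE) = √(2 × 1.673 × 10⁻²⁷ × 3.284 × 10⁻¹⁷) = 3.315 × 10⁻²² kg·m/s.
λ = h/p = 6.626 × 10⁻³⁴ / 3.315 × 10⁻²² = 2.00 × 10⁻¹² m = 2000 fm.

λ = 2000 fm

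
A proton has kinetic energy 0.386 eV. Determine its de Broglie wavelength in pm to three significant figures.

λ = 46.1 pm

KE = 0.386 eV = 6.184 × 10⁻²⁰ J.
p = √(2mKE) = √(2 × 1.673 × 10⁻²⁷ × 6.184 × 10⁻²⁰) = 1.438 × 10⁻²³ kg·m/s.
λ = h/p = 6.626 × 10⁻³⁴ / 1.438 × 10⁻²³ = 4.61 × 10⁻¹¹ m = 46.1 pm.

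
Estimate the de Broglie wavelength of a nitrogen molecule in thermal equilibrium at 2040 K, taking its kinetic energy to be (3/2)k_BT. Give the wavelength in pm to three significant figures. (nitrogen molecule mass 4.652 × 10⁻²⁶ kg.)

λ = 10.6 pm

KE = (3/2)k_BT = 1.5 × 1.381 × 10⁻²³ × 2040 = 4.226 × 10⁻²⁰ J.
p = √(2mKE) = √(2 × 4.652 × 10⁻²⁶ × 4.226 × 10⁻²⁰) = 6.270 × 10⁻²³ kg·m/s.
λ = h/p = 1.06 × 10⁻¹¹ m = 10.6 pm.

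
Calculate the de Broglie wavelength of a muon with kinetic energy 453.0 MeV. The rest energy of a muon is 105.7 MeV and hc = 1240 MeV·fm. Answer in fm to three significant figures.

Total energy E = KE + m₀c² = 453.0 + 105.7 = 558.7 MeV.
(pc)² = E² − (m₀c²)² = (558.7)² − (105.7)² = 3.010 × 10⁵ MeV², so pc = 548.6 MeV.
λ = hc/(pc) = 1240 MeV·fm / 548.6 MeV = 2.26 fm.

λ = 2.26 fm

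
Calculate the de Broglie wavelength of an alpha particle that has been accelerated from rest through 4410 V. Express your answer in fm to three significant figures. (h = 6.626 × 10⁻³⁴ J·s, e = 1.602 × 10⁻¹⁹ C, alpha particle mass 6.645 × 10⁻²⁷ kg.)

KE = 2eV = 2 × 1.602 × 10⁻¹⁹ × 4410 = 1.413 × 10⁻¹⁵ J.
p = √(2mKE) = √(2 × 6.645 × 10⁻²⁷ × 1.413 × 10⁻¹⁵) = 4.333 × 10⁻²¹ kg·m/s.
λ = h/p = 6.626 × 10⁻³⁴ / 4.333 × 10⁻²¹ = 1.53 × 10⁻¹³ m = 153 fm.

λ = 153 fm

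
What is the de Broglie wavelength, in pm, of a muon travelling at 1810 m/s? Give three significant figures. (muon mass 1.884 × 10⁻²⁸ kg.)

λ = 1940 pm

p = mv = 1.884 × 10⁻²⁸ × 1810 = 3.410 × 10⁻²⁵ kg·m/s.
λ = h/p = 6.626 × 10⁻³⁴ / 3.410 × 10⁻²⁵ = 1.94 × 10⁻⁹ m = 1940 pm.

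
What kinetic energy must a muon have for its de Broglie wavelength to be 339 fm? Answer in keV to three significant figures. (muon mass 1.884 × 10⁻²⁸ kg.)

KE = 63.3 keV

p = h/λ = 6.626 × 10⁻³⁴ / 3.390 × 10⁻¹³ = 1.955 × 10⁻²¹ kg·m/s.
KE = p²/(2m) = (1.955 × 10⁻²¹)² / (2 × 1.884 × 10⁻²⁸) = 1.014 × 10⁻¹⁴ J = 63.3 keV.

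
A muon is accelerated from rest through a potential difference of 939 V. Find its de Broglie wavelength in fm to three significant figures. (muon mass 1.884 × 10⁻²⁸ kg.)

λ = 2780 fm

KE = eV = 1.602 × 10⁻¹⁹ × 939.0 = 1.504 × 10⁻¹⁶ J.
p = √(2mKE) = √(2 × 1.884 × 10⁻²⁸ × 1.504 × 10⁻¹⁶) = 2.381 × 10⁻²² kg·m/s.
λ = h/p = 6.626 × 10⁻³⁴ / 2.381 × 10⁻²² = 2.78 × 10⁻¹² m = 2780 fm.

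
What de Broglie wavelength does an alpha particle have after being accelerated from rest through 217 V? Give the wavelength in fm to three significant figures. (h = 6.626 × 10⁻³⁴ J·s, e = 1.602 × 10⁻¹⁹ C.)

λ = 689 fm

KE = 2eV = 2 × 1.602 × 10⁻¹⁹ × 217.0 = 6.953 × 10⁻¹⁷ J.
p = √(2mKE) = √(2 × 6.645 × 10⁻²⁷ × 6.953 × 10⁻¹⁷) = 9.613 × 10⁻²² kg·m/s.
λ = h/p = 6.626 × 10⁻³⁴ / 9.613 × 10⁻²² = 6.89 × 10⁻¹³ m = 689 fm.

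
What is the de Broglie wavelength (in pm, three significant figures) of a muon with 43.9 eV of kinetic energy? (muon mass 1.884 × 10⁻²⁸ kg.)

KE = 43.9 eV = 7.033 × 10⁻¹⁸ J.
p = √(2mKE) = √(2 × 1.884 × 10⁻²⁸ × 7.033 × 10⁻¹⁸) = 5.148 × 10⁻²³ kg·m/s.
λ = h/p = 6.626 × 10⁻³⁴ / 5.148 × 10⁻²³ = 1.29 × 10⁻¹¹ m = 12.9 pm.

λ = 12.9 pm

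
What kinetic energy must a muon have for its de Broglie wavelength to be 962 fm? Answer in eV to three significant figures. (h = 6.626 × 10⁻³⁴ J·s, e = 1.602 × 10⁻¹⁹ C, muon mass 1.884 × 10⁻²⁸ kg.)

KE = 7860 eV

p = h/λ = 6.626 × 10⁻³⁴ / 9.620 × 10⁻¹³ = 6.888 × 10⁻²² kg·m/s.
KE = p²/(2m) = (6.888 × 10⁻²²)² / (2 × 1.884 × 10⁻²⁸) = 1.259 × 10⁻¹⁵ J = 7860 eV.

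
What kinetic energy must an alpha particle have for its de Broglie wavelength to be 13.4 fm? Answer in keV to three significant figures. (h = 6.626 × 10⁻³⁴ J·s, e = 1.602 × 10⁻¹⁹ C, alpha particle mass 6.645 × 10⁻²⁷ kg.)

p = h/λ = 6.626 × 10⁻³⁴ / 1.340 × 10⁻¹⁴ = 4.945 × 10⁻²⁰ kg·m/s.
KE = p²/(2m) = (4.945 × 10⁻²⁰)² / (2 × 6.645 × 10⁻²⁷) = 1.840 × 10⁻¹³ J = 1150 keV.

KE = 1150 keV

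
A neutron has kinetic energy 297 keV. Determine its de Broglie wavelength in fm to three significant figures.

KE = 297 keV = 4.758 × 10⁻¹⁴ J.
p = √(2mKE) = √(2 × 1.675 × 10⁻²⁷ × 4.758 × 10⁻¹⁴) = 1.263 × 10⁻²⁰ kg·m/s.
λ = h/p = 6.626 × 10⁻³⁴ / 1.263 × 10⁻²⁰ = 5.25 × 10⁻¹⁴ m = 52.5 fm.

λ = 52.5 fm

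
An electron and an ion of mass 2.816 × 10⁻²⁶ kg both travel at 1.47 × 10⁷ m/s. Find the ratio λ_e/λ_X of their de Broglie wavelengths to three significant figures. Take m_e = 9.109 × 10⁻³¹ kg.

At fixed v, p = mv so λ = h/(mv) ∝ 1/m.
λ_e/λ_X = m_X/m_e = 2.816 × 10⁻²⁶/9.109 × 10⁻³¹ = 3.09 × 10⁴.

λ_e/λ_X = 3.09 × 10⁴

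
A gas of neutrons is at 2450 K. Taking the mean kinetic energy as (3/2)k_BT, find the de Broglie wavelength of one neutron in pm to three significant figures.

λ = 50.8 pm

KE = (3/2)k_BT = 1.5 × 1.381 × 10⁻²³ × 2450 = 5.075 × 10⁻²⁰ J.
p = √(2mKE) = √(2 × 1.675 × 10⁻²⁷ × 5.075 × 10⁻²⁰) = 1.304 × 10⁻²³ kg·m/s.
λ = h/p = 5.08 × 10⁻¹¹ m = 50.8 pm.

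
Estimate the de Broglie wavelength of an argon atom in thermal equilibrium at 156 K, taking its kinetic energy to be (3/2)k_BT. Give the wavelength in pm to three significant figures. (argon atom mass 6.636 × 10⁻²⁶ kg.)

KE = (3/2)k_BT = 1.5 × 1.381 × 10⁻²³ × 156 = 3.232 × 10⁻²¹ J.
p = √(2mKE) = √(2 × 6.636 × 10⁻²⁶ × 3.232 × 10⁻²¹) = 2.071 × 10⁻²³ kg·m/s.
λ = h/p = 3.20 × 10⁻¹¹ m = 32.0 pm.

λ = 32.0 pm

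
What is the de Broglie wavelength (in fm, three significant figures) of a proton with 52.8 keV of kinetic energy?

λ = 125 fm

KE = 52.8 keV = 8.459 × 10⁻¹⁵ J.
p = √(2mKE) = √(2 × 1.673 × 10⁻²⁷ × 8.459 × 10⁻¹⁵) = 5.320 × 10⁻²¹ kg·m/s.
λ = h/p = 6.626 × 10⁻³⁴ / 5.320 × 10⁻²¹ = 1.25 × 10⁻¹³ m = 125 fm.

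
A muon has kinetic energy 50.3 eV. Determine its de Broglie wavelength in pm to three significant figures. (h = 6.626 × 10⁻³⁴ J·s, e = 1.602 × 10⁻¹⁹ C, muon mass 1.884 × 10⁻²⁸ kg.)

λ = 12.0 pm

KE = 50.3 eV = 8.058 × 10⁻¹⁸ J.
p = √(2mKE) = √(2 × 1.884 × 10⁻²⁸ × 8.058 × 10⁻¹⁸) = 5.510 × 10⁻²³ kg·m/s.
λ = h/p = 6.626 × 10⁻³⁴ / 5.510 × 10⁻²³ = 1.20 × 10⁻¹¹ m = 12.0 pm.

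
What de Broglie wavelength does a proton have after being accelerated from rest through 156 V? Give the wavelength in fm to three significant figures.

λ = 2290 fm

KE = eV = 1.602 × 10⁻¹⁹ × 156.0 = 2.499 × 10⁻¹⁷ J.
p = √(2mKE) = √(2 × 1.673 × 10⁻²⁷ × 2.499 × 10⁻¹⁷) = 2.892 × 10⁻²² kg·m/s.
λ = h/p = 6.626 × 10⁻³⁴ / 2.892 × 10⁻²² = 2.29 × 10⁻¹² m = 2290 fm.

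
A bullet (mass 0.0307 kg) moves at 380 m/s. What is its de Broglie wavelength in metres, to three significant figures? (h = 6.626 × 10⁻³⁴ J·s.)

λ = 5.68 × 10⁻³⁵ m

p = mv = 0.0307 × 380 = 1.167 × 10¹ kg·m/s.
λ = h/p = 6.626 × 10⁻³⁴ / 1.167 × 10¹ = 5.68 × 10⁻³⁵ m.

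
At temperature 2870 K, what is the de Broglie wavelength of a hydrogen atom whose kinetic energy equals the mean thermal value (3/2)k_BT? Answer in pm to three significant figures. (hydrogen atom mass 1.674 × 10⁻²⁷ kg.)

λ = 47.0 pm

KE = (3/2)k_BT = 1.5 × 1.381 × 10⁻²³ × 2870 = 5.945 × 10⁻²⁰ J.
p = √(2mKE) = √(2 × 1.674 × 10⁻²⁷ × 5.945 × 10⁻²⁰) = 1.411 × 10⁻²³ kg·m/s.
λ = h/p = 4.70 × 10⁻¹¹ m = 47.0 pm.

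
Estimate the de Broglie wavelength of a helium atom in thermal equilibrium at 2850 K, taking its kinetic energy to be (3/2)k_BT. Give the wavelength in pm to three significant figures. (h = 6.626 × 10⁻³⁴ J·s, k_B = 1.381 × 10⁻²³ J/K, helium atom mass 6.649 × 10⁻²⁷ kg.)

λ = 23.6 pm

KE = (3/2)k_BT = 1.5 × 1.381 × 10⁻²³ × 2850 = 5.904 × 10⁻²⁰ J.
p = √(2mKE) = √(2 × 6.649 × 10⁻²⁷ × 5.904 × 10⁻²⁰) = 2.802 × 10⁻²³ kg·m/s.
λ = h/p = 2.36 × 10⁻¹¹ m = 23.6 pm.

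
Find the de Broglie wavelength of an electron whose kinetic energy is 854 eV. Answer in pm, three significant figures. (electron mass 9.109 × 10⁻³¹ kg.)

λ = 42.0 pm

KE = 854 eV = 1.368 × 10⁻¹⁶ J.
p = √(2mKE) = √(2 × 9.109 × 10⁻³¹ × 1.368 × 10⁻¹⁶) = 1.579 × 10⁻²³ kg·m/s.
λ = h/p = 6.626 × 10⁻³⁴ / 1.579 × 10⁻²³ = 4.20 × 10⁻¹¹ m = 42.0 pm.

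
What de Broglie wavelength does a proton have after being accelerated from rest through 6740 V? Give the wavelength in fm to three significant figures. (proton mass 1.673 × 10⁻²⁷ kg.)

λ = 349 fm

KE = eV = 1.602 × 10⁻¹⁹ × 6740 = 1.080 × 10⁻¹⁵ J.
p = √(2mKE) = √(2 × 1.673 × 10⁻²⁷ × 1.080 × 10⁻¹⁵) = 1.901 × 10⁻²¹ kg·m/s.
λ = h/p = 6.626 × 10⁻³⁴ / 1.901 × 10⁻²¹ = 3.49 × 10⁻¹³ m = 349 fm.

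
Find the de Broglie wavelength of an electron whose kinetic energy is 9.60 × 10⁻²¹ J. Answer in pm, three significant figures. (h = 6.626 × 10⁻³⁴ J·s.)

p = √(2mKE) = √(2 × 9.109 × 10⁻³¹ × 9.600 × 10⁻²¹) = 1.322 × 10⁻²⁵ kg·m/s.
λ = h/p = 6.626 × 10⁻³⁴ / 1.322 × 10⁻²⁵ = 5.01 × 10⁻⁹ m = 5010 pm.

λ = 5010 pm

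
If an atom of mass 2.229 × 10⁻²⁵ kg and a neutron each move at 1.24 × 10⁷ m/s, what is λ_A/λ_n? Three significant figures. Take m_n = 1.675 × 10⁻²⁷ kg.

λ_A/λ_n = 7.51 × 10⁻³

At fixed v, p = mv so λ = h/(mv) ∝ 1/m.
λ_A/λ_n = m_n/m_A = 1.675 × 10⁻²⁷/2.229 × 10⁻²⁵ = 7.51 × 10⁻³.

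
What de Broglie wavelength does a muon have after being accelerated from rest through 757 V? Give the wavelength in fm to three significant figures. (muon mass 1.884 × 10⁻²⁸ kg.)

λ = 3100 fm

KE = eV = 1.602 × 10⁻¹⁹ × 757.0 = 1.213 × 10⁻¹⁶ J.
p = √(2mKE) = √(2 × 1.884 × 10⁻²⁸ × 1.213 × 10⁻¹⁶) = 2.138 × 10⁻²² kg·m/s.
λ = h/p = 6.626 × 10⁻³⁴ / 2.138 × 10⁻²² = 3.10 × 10⁻¹² m = 3100 fm.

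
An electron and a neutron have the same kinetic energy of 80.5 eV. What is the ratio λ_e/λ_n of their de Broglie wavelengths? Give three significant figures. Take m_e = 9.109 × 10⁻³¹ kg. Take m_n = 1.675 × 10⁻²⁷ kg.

λ_e/λ_n = 42.9

At fixed KE, p = √(2mKE) so λ = h/p ∝ 1/√m.
λ_e/λ_n = √(m_n/m_e) = √(1.675 × 10⁻²⁷/9.109 × 10⁻³¹) = √(1839) = 42.9.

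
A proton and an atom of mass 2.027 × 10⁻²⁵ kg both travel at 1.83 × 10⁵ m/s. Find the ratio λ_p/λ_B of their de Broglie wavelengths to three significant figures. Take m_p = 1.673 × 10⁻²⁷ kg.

At fixed v, p = mv so λ = h/(mv) ∝ 1/m.
λ_p/λ_B = m_B/m_p = 2.027 × 10⁻²⁵/1.673 × 10⁻²⁷ = 121.

λ_p/λ_B = 121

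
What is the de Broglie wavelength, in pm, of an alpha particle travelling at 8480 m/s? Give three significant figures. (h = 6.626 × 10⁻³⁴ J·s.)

p = mv = 6.645 × 10⁻²⁷ × 8480 = 5.635 × 10⁻²³ kg·m/s.
λ = h/p = 6.626 × 10⁻³⁴ / 5.635 × 10⁻²³ = 1.18 × 10⁻¹¹ m = 11.8 pm.

λ = 11.8 pm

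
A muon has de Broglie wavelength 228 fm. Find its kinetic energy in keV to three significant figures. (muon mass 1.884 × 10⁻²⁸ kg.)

KE = 140 keV

p = h/λ = 6.626 × 10⁻³⁴ / 2.280 × 10⁻¹³ = 2.906 × 10⁻²¹ kg·m/s.
KE = p²/(2m) = (2.906 × 10⁻²¹)² / (2 × 1.884 × 10⁻²⁸) = 2.241 × 10⁻¹⁴ J = 140 keV.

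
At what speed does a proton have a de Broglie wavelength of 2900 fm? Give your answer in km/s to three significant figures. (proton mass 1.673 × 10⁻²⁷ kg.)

p = h/λ = 6.626 × 10⁻³⁴ / 2.900 × 10⁻¹² = 2.285 × 10⁻²² kg·m/s.
v = p/m = 2.285 × 10⁻²² / 1.673 × 10⁻²⁷ = 1.37 × 10⁵ m/s = 137 km/s.

v = 137 km/s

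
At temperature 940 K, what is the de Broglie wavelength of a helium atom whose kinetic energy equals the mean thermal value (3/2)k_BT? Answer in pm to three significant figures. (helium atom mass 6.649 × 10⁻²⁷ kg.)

KE = (3/2)k_BT = 1.5 × 1.381 × 10⁻²³ × 940 = 1.947 × 10⁻²⁰ J.
p = √(2mKE) = √(2 × 6.649 × 10⁻²⁷ × 1.947 × 10⁻²⁰) = 1.609 × 10⁻²³ kg·m/s.
λ = h/p = 4.12 × 10⁻¹¹ m = 41.2 pm.

λ = 41.2 pm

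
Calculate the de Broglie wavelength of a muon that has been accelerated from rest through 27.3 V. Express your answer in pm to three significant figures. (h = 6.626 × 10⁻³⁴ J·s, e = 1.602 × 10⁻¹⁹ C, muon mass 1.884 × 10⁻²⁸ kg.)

KE = eV = 1.602 × 10⁻¹⁹ × 27.30 = 4.373 × 10⁻¹⁸ J.
p = √(2mKE) = √(2 × 1.884 × 10⁻²⁸ × 4.373 × 10⁻¹⁸) = 4.059 × 10⁻²³ kg·m/s.
λ = h/p = 6.626 × 10⁻³⁴ / 4.059 × 10⁻²³ = 1.63 × 10⁻¹¹ m = 16.3 pm.

λ = 16.3 pm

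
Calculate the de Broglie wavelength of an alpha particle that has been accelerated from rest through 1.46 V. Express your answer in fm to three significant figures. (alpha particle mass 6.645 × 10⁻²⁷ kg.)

λ = 8400 fm

KE = 2eV = 2 × 1.602 × 10⁻¹⁹ × 1.460 = 4.678 × 10⁻¹⁹ J.
p = √(2mKE) = √(2 × 6.645 × 10⁻²⁷ × 4.678 × 10⁻¹⁹) = 7.885 × 10⁻²³ kg·m/s.
λ = h/p = 6.626 × 10⁻³⁴ / 7.885 × 10⁻²³ = 8.40 × 10⁻¹² m = 8400 fm.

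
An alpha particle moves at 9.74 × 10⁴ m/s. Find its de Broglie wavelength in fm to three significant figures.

λ = 1020 fm

p = mv = 6.645 × 10⁻²⁷ × 9.74 × 10⁴ = 6.472 × 10⁻²² kg·m/s.
λ = h/p = 6.626 × 10⁻³⁴ / 6.472 × 10⁻²² = 1.02 × 10⁻¹² m = 1020 fm.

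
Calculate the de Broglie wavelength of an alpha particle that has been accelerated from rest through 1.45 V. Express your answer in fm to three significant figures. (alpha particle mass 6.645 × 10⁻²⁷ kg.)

KE = 2eV = 2 × 1.602 × 10⁻¹⁹ × 1.450 = 4.646 × 10⁻¹⁹ J.
p = √(2mKE) = √(2 × 6.645 × 10⁻²⁷ × 4.646 × 10⁻¹⁹) = 7.858 × 10⁻²³ kg·m/s.
λ = h/p = 6.626 × 10⁻³⁴ / 7.858 × 10⁻²³ = 8.43 × 10⁻¹² m = 8430 fm.

λ = 8430 fm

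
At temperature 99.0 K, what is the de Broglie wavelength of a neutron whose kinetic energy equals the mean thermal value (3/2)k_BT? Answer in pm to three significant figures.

KE = (3/2)k_BT = 1.5 × 1.381 × 10⁻²³ × 99.0 = 2.051 × 10⁻²¹ J.
p = √(2mKE) = √(2 × 1.675 × 10⁻²⁷ × 2.051 × 10⁻²¹) = 2.621 × 10⁻²⁴ kg·m/s.
λ = h/p = 2.53 × 10⁻¹⁰ m = 253 pm.

λ = 253 pm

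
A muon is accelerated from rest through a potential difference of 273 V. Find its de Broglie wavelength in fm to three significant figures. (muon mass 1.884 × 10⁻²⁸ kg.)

λ = 5160 fm

KE = eV = 1.602 × 10⁻¹⁹ × 273.0 = 4.373 × 10⁻¹⁷ J.
p = √(2mKE) = √(2 × 1.884 × 10⁻²⁸ × 4.373 × 10⁻¹⁷) = 1.284 × 10⁻²² kg·m/s.
λ = h/p = 6.626 × 10⁻³⁴ / 1.284 × 10⁻²² = 5.16 × 10⁻¹² m = 5160 fm.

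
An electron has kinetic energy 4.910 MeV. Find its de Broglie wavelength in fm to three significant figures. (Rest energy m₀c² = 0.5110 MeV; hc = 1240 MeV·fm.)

Total energy E = KE + m₀c² = 4.910 + 0.5110 = 5.4210 MeV.
(pc)² = E² − (m₀c²)² = (5.4210)² − (0.5110)² = 29.13 MeV², so pc = 5.397 MeV.
λ = hc/(pc) = 1240 MeV·fm / 5.397 MeV = 230 fm.

λ = 230 fm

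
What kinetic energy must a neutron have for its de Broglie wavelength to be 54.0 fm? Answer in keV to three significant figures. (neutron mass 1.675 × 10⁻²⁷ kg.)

p = h/λ = 6.626 × 10⁻³⁴ / 5.400 × 10⁻¹⁴ = 1.227 × 10⁻²⁰ kg·m/s.
KE = p²/(2m) = (1.227 × 10⁻²⁰)² / (2 × 1.675 × 10⁻²⁷) = 4.494 × 10⁻¹⁴ J = 281 keV.

KE = 281 keV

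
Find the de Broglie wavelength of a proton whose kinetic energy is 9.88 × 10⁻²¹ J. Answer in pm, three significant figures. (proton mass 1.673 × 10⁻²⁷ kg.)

p = √(2mKE) = √(2 × 1.673 × 10⁻²⁷ × 9.880 × 10⁻²¹) = 5.750 × 10⁻²⁴ kg·m/s.
λ = h/p = 6.626 × 10⁻³⁴ / 5.750 × 10⁻²⁴ = 1.15 × 10⁻¹⁰ m = 115 pm.

λ = 115 pm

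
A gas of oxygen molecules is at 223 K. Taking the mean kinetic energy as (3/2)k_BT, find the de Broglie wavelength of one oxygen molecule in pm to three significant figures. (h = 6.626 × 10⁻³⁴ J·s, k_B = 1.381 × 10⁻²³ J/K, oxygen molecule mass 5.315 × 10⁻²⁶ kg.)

KE = (3/2)k_BT = 1.5 × 1.381 × 10⁻²³ × 223 = 4.619 × 10⁻²¹ J.
p = √(2mKE) = √(2 × 5.315 × 10⁻²⁶ × 4.619 × 10⁻²¹) = 2.216 × 10⁻²³ kg·m/s.
λ = h/p = 2.99 × 10⁻¹¹ m = 29.9 pm.

λ = 29.9 pm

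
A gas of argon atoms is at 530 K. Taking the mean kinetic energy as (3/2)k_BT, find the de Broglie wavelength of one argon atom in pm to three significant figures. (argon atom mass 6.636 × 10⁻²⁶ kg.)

KE = (3/2)k_BT = 1.5 × 1.381 × 10⁻²³ × 530 = 1.098 × 10⁻²⁰ J.
p = √(2mKE) = √(2 × 6.636 × 10⁻²⁶ × 1.098 × 10⁻²⁰) = 3.817 × 10⁻²³ kg·m/s.
λ = h/p = 1.74 × 10⁻¹¹ m = 17.4 pm.

λ = 17.4 pm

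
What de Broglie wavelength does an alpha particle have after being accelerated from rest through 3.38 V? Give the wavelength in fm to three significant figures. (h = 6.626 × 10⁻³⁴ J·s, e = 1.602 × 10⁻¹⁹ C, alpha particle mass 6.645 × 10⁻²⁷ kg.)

λ = 5520 fm

KE = 2eV = 2 × 1.602 × 10⁻¹⁹ × 3.380 = 1.083 × 10⁻¹⁸ J.
p = √(2mKE) = √(2 × 6.645 × 10⁻²⁷ × 1.083 × 10⁻¹⁸) = 1.200 × 10⁻²² kg·m/s.
λ = h/p = 6.626 × 10⁻³⁴ / 1.200 × 10⁻²² = 5.52 × 10⁻¹² m = 5520 fm.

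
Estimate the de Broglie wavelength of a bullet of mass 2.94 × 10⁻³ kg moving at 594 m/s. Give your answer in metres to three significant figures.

λ = 3.79 × 10⁻³⁴ m

p = mv = 2.94 × 10⁻³ × 594 = 1.746 kg·m/s.
λ = h/p = 6.626 × 10⁻³⁴ / 1.746 = 3.79 × 10⁻³⁴ m.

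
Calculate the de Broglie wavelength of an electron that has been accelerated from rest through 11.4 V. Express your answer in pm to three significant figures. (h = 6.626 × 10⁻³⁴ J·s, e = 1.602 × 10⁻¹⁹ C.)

KE = eV = 1.602 × 10⁻¹⁹ × 11.40 = 1.826 × 10⁻¹⁸ J.
p = √(2mKE) = √(2 × 9.109 × 10⁻³¹ × 1.826 × 10⁻¹⁸) = 1.824 × 10⁻²⁴ kg·m/s.
λ = h/p = 6.626 × 10⁻³⁴ / 1.824 × 10⁻²⁴ = 3.63 × 10⁻¹⁰ m = 363 pm.

λ = 363 pm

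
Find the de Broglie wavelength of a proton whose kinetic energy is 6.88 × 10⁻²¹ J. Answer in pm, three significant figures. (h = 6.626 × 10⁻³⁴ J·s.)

λ = 138 pm

p = √(2mKE) = √(2 × 1.673 × 10⁻²⁷ × 6.880 × 10⁻²¹) = 4.798 × 10⁻²⁴ kg·m/s.
λ = h/p = 6.626 × 10⁻³⁴ / 4.798 × 10⁻²⁴ = 1.38 × 10⁻¹⁰ m = 138 pm.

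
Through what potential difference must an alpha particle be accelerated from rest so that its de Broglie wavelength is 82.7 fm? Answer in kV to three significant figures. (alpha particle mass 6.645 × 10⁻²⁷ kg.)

p = h/λ = 6.626 × 10⁻³⁴ / 8.270 × 10⁻¹⁴ = 8.012 × 10⁻²¹ kg·m/s.
KE = p²/(2m) = 4.830 × 10⁻¹⁵ J.
V = KE/2e = 4.830 × 10⁻¹⁵ / (2 × 1.602 × 10⁻¹⁹) = 15.1 kV.

V = 15.1 kV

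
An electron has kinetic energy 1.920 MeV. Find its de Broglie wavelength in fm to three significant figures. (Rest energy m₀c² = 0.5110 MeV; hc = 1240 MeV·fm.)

Total energy E = KE + m₀c² = 1.920 + 0.5110 = 2.4310 MeV.
(pc)² = E² − (m₀c²)² = (2.4310)² − (0.5110)² = 5.649 MeV², so pc = 2.377 MeV.
λ = hc/(pc) = 1240 MeV·fm / 2.377 MeV = 522 fm.

λ = 522 fm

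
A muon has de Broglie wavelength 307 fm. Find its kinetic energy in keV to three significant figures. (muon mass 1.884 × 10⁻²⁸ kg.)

p = h/λ = 6.626 × 10⁻³⁴ / 3.070 × 10⁻¹³ = 2.158 × 10⁻²¹ kg·m/s.
KE = p²/(2m) = (2.158 × 10⁻²¹)² / (2 × 1.884 × 10⁻²⁸) = 1.236 × 10⁻¹⁴ J = 77.2 keV.

KE = 77.2 keV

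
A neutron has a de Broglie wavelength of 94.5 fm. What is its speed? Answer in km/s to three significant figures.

v = 4190 km/s

p = h/λ = 6.626 × 10⁻³⁴ / 9.450 × 10⁻¹⁴ = 7.012 × 10⁻²¹ kg·m/s.
v = p/m = 7.012 × 10⁻²¹ / 1.675 × 10⁻²⁷ = 4.19 × 10⁶ m/s = 4190 km/s.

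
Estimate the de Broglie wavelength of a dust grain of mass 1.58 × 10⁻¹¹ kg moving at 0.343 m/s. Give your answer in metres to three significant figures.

p = mv = 1.58 × 10⁻¹¹ × 0.343 = 5.419 × 10⁻¹² kg·m/s.
λ = h/p = 6.626 × 10⁻³⁴ / 5.419 × 10⁻¹² = 1.22 × 10⁻²² m.

λ = 1.22 × 10⁻²² m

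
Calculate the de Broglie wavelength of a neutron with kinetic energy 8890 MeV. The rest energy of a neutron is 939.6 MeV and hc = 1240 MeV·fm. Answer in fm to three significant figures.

Total energy E = KE + m₀c² = 8890 + 939.6 = 9829.6 MeV.
(pc)² = E² − (m₀c²)² = (9829.6)² − (939.6)² = 9.574 × 10⁷ MeV², so pc = 9785 MeV.
λ = hc/(pc) = 1240 MeV·fm / 9785 MeV = 0.127 fm.

λ = 0.127 fm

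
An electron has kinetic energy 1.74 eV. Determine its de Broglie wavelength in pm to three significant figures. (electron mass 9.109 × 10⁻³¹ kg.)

λ = 930 pm

KE = 1.74 eV = 2.787 × 10⁻¹⁹ J.
p = √(2mKE) = √(2 × 9.109 × 10⁻³¹ × 2.787 × 10⁻¹⁹) = 7.126 × 10⁻²⁵ kg·m/s.
λ = h/p = 6.626 × 10⁻³⁴ / 7.126 × 10⁻²⁵ = 9.30 × 10⁻¹⁰ m = 930 pm.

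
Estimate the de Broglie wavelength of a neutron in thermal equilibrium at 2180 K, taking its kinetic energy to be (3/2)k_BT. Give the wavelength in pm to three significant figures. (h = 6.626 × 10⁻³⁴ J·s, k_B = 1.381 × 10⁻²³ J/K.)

KE = (3/2)k_BT = 1.5 × 1.381 × 10⁻²³ × 2180 = 4.516 × 10⁻²⁰ J.
p = √(2mKE) = √(2 × 1.675 × 10⁻²⁷ × 4.516 × 10⁻²⁰) = 1.230 × 10⁻²³ kg·m/s.
λ = h/p = 5.39 × 10⁻¹¹ m = 53.9 pm.

λ = 53.9 pm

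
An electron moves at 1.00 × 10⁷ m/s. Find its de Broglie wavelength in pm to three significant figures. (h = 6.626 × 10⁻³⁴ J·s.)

p = mv = 9.109 × 10⁻³¹ × 1.00 × 10⁷ = 9.109 × 10⁻²⁴ kg·m/s.
λ = h/p = 6.626 × 10⁻³⁴ / 9.109 × 10⁻²⁴ = 7.27 × 10⁻¹¹ m = 72.7 pm.

λ = 72.7 pm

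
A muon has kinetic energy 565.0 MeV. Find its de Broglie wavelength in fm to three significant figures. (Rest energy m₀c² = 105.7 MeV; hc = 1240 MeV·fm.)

Total energy E = KE + m₀c² = 565.0 + 105.7 = 670.7 MeV.
(pc)² = E² − (m₀c²)² = (670.7)² − (105.7)² = 4.387 × 10⁵ MeV², so pc = 662.3 MeV.
λ = hc/(pc) = 1240 MeV·fm / 662.3 MeV = 1.87 fm.

λ = 1.87 fm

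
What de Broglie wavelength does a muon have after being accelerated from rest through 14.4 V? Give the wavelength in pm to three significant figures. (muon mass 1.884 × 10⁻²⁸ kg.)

λ = 22.5 pm

KE = eV = 1.602 × 10⁻¹⁹ × 14.40 = 2.307 × 10⁻¹⁸ J.
p = √(2mKE) = √(2 × 1.884 × 10⁻²⁸ × 2.307 × 10⁻¹⁸) = 2.948 × 10⁻²³ kg·m/s.
λ = h/p = 6.626 × 10⁻³⁴ / 2.948 × 10⁻²³ = 2.25 × 10⁻¹¹ m = 22.5 pm.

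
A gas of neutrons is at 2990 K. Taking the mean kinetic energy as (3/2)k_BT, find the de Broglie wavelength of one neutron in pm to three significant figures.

KE = (3/2)k_BT = 1.5 × 1.381 × 10⁻²³ × 2990 = 6.194 × 10⁻²⁰ J.
p = √(2mKE) = √(2 × 1.675 × 10⁻²⁷ × 6.194 × 10⁻²⁰) = 1.440 × 10⁻²³ kg·m/s.
λ = h/p = 4.60 × 10⁻¹¹ m = 46.0 pm.

λ = 46.0 pm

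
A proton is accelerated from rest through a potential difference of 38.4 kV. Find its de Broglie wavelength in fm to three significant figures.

λ = 146 fm

KE = eV = 1.602 × 10⁻¹⁹ × 3.840 × 10⁴ = 6.152 × 10⁻¹⁵ J.
p = √(2mKE) = √(2 × 1.673 × 10⁻²⁷ × 6.152 × 10⁻¹⁵) = 4.537 × 10⁻²¹ kg·m/s.
λ = h/p = 6.626 × 10⁻³⁴ / 4.537 × 10⁻²¹ = 1.46 × 10⁻¹³ m = 146 fm.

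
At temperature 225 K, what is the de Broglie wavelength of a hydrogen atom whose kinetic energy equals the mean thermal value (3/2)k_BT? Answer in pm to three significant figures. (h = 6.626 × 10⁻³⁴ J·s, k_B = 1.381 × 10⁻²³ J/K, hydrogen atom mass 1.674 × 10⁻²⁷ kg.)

λ = 168 pm

KE = (3/2)k_BT = 1.5 × 1.381 × 10⁻²³ × 225 = 4.661 × 10⁻²¹ J.
p = √(2mKE) = √(2 × 1.674 × 10⁻²⁷ × 4.661 × 10⁻²¹) = 3.950 × 10⁻²⁴ kg·m/s.
λ = h/p = 1.68 × 10⁻¹⁰ m = 168 pm.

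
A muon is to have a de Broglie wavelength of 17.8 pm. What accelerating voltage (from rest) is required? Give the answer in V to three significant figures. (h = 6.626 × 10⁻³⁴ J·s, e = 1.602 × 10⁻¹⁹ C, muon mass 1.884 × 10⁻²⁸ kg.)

p = h/λ = 6.626 × 10⁻³⁴ / 1.780 × 10⁻¹¹ = 3.722 × 10⁻²³ kg·m/s.
KE = p²/(2m) = 3.677 × 10⁻¹⁸ J.
V = KE/e = 3.677 × 10⁻¹⁸ / (1.602 × 10⁻¹⁹) = 23.0 V.

V = 23.0 V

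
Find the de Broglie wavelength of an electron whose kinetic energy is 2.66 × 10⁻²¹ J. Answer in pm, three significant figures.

λ = 9520 pm

p = √(2mKE) = √(2 × 9.109 × 10⁻³¹ × 2.660 × 10⁻²¹) = 6.961 × 10⁻²⁶ kg·m/s.
λ = h/p = 6.626 × 10⁻³⁴ / 6.961 × 10⁻²⁶ = 9.52 × 10⁻⁹ m = 9520 pm.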